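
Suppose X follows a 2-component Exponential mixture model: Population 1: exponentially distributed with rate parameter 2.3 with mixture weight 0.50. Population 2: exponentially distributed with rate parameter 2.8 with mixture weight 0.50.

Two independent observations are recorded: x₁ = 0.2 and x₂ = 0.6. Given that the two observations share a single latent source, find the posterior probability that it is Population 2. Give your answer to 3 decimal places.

Posterior ∝ prior × likelihood, so P(k | x) ∝ P(Z=k) f_k(x); normalise over all components.
Since both observations come from the same component, the likelihood for component k is f_k(x₁)·f_k(x₂).
  p_1 = [1.45195] × [0.578631] = 0.840144
  p_2 = [1.59939] × [0.521847] = 0.834635
Multiply by the mixture weights:
  P(Z=1)·p_1 = 0.50 × 0.840144 = 0.420072
  P(Z=2)·p_2 = 0.50 × 0.834635 = 0.417317
Normaliser: 0.420072 + 0.417317 = 0.837389
P(Population 2 | x₁, x₂) ≈ 0.498

0.498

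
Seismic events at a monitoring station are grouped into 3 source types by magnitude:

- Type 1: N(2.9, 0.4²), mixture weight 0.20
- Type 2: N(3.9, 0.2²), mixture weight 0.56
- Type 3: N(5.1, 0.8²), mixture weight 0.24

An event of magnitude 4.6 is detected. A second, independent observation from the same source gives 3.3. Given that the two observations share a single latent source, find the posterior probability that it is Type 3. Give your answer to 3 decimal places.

0.983

The responsibility of component k is π_k f_k(x) divided by Σ_j π_j f_j(x).
Since both observations come from the same component, the likelihood for component k is f_k(x₁)·f_k(x₂).
  f_1 = [(1/(0.4·√(2π)))·exp(−(4.6−2.9)²/(2·0.4²)) = 0.997356·exp(-9.03125) = 0.000119297] × [0.604927] = 7.21657e-05
  f_2 = [(1/(0.2·√(2π)))·exp(−(4.6−3.9)²/(2·0.2²)) = 1.994711·exp(-6.12500) = 0.00436341] × [0.0221592] = 9.66899e-05
  f_3 = [(1/(0.8·√(2π)))·exp(−(4.6−5.1)²/(2·0.8²)) = 0.498678·exp(-0.19531) = 0.410201] × [0.0396746] = 0.0162746
Weight by the priors:
  π_1·f_1 = 0.20 × 7.21657e-05 = 1.44331e-05
  π_2·f_2 = 0.56 × 9.66899e-05 = 5.41464e-05
  π_3·f_3 = 0.24 × 0.0162746 = 0.00390589
Sum: 1.44331e-05 + 5.41464e-05 + 0.00390589 = 0.00397447
P(Type 3 | x₁,x₂) = 0.00390589 / 0.00397447 ≈ 0.983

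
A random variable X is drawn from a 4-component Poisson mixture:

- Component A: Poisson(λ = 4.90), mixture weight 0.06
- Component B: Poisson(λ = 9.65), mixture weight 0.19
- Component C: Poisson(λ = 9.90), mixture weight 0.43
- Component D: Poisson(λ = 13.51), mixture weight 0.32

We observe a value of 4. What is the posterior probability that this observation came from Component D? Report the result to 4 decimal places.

By Bayes' theorem, P(k | x) = π_k f_k(x) / Σ_j π_j f_j(x).
Component likelihoods at x = 4:
  L_A = 0.178867
  L_B = 0.0232786
  L_C = 0.0200823
  L_D = 0.00188405
Weight by the priors:
  π_A·L_A = 0.06 × 0.178867 = 0.010732
  π_B·L_B = 0.19 × 0.0232786 = 0.00442293
  π_C·L_C = 0.43 × 0.0200823 = 0.0086354
  π_D·L_D = 0.32 × 0.00188405 = 0.000602895
Sum: 0.010732 + 0.00442293 + 0.0086354 + 0.000602895 = 0.0243932
So the posterior for Component D is 0.000602895 / 0.0243932 ≈ 0.0247.

0.0247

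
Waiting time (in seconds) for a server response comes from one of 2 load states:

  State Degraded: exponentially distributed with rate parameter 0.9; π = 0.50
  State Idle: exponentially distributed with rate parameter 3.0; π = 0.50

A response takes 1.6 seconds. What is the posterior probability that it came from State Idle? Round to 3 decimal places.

P(component k | x) = w_k·f_k(x) / marginal(x), where marginal(x) = Σ_j w_j·f_j(x).
Exponential densities:
  p_Degraded = 0.9·e^(−0.9·1.6) = 0.9·e^(−1.4400) = 0.213235
  p_Idle = 3.0·e^(−3.0·1.6) = 3.0·e^(−4.8000) = 0.0246892
Prior × likelihood for each component:
  w_Degraded·p_Degraded = 0.50 × 0.213235 = 0.106617
  w_Idle·p_Idle = 0.50 × 0.0246892 = 0.0123446
Marginal: 0.106617 + 0.0123446 = 0.118962
P(State Idle | the observation) = 0.0123446 / 0.118962 ≈ 0.104

0.104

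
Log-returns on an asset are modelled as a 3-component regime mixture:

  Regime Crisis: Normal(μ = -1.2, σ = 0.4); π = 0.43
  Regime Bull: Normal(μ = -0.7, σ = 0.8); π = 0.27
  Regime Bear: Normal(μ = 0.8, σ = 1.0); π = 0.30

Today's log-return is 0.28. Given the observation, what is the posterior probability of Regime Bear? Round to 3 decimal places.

0.620

The responsibility of component k is π_k f_k(x) divided by Σ_j π_j f_j(x).
Component likelihoods at x = 0.28:
  L_Crisis = (1/(0.4·√(2π)))·exp(−(0.28−-1.2)²/(2·0.4²)) = 0.997356·exp(-6.84500) = 0.00106195
  L_Bull = (1/(0.8·√(2π)))·exp(−(0.28−-0.7)²/(2·0.8²)) = 0.498678·exp(-0.75031) = 0.235485
  L_Bear = (1/(1.0·√(2π)))·exp(−(0.28−0.8)²/(2·1.0²)) = 0.398942·exp(-0.13520) = 0.348493
Prior × likelihood for each component:
  π_Crisis·L_Crisis = 0.43 × 0.00106195 = 0.000456639
  π_Bull·L_Bull = 0.27 × 0.235485 = 0.063581
  π_Bear·L_Bear = 0.30 × 0.348493 = 0.104548
Marginal: 0.000456639 + 0.063581 + 0.104548 = 0.168585
P(Regime Bear | data) = 0.104548 / 0.168585 ≈ 0.620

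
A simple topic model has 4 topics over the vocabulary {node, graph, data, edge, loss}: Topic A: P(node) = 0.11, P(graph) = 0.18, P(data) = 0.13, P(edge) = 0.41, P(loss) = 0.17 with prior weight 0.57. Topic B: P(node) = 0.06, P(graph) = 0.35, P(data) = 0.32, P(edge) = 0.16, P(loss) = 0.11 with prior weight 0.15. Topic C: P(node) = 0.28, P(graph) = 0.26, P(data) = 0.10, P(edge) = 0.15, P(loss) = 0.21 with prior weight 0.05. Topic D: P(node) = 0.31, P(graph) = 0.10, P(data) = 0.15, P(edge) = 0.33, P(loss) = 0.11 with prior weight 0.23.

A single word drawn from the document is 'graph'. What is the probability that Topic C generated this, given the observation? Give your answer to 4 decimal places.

P(component k | x) = π_k·f_k(x) / marginal(x), where marginal(x) = Σ_j π_j·f_j(x).
Component likelihoods at x = 'graph':
  p_A = P(graph | comp) = 0.18
  p_B = P(graph | comp) = 0.35
  p_C = P(graph | comp) = 0.26
  p_D = P(graph | comp) = 0.10
Multiply by the mixture weights:
  π_A·p_A = 0.57 × 0.18 = 0.1026
  π_B·p_B = 0.15 × 0.35 = 0.0525
  π_C·p_C = 0.05 × 0.26 = 0.013
  π_D·p_D = 0.23 × 0.1 = 0.023
Normaliser: 0.1026 + 0.0525 + 0.013 + 0.023 = 0.1911
P(Topic C | the observation) = 0.013 / 0.1911 ≈ 0.0680

0.0680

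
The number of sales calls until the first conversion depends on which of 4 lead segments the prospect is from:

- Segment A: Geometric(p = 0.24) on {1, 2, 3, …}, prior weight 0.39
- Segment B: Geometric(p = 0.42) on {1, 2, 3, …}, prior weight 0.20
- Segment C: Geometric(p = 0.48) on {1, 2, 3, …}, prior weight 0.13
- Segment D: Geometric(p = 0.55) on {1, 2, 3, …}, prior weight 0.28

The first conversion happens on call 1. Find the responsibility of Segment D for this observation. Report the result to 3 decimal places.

0.391

Apply Bayes' rule: the posterior for each component is proportional to its prior times its likelihood at x.
Evaluate each component's likelihood at the observed value:
  f_A = 0.24
  f_B = 0.42
  f_C = 0.48
  f_D = 0.55
Multiply by the mixture weights:
  P(Z=A)·f_A = 0.39 × 0.24 = 0.0936
  P(Z=B)·f_B = 0.20 × 0.42 = 0.084
  P(Z=C)·f_C = 0.13 × 0.48 = 0.0624
  P(Z=D)·f_D = 0.28 × 0.55 = 0.154
Normaliser: 0.0936 + 0.084 + 0.0624 + 0.154 = 0.394
P(Segment D | the observation) = 0.154 / 0.394 ≈ 0.391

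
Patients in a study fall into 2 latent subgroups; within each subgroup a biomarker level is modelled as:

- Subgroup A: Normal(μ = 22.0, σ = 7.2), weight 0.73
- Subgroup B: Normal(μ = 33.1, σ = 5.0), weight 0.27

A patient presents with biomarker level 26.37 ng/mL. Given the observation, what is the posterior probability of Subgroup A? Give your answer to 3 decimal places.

P(component k | x) = P(Z=k)·f_k(x) / marginal(x), where marginal(x) = Σ_j P(Z=j)·f_j(x).
Evaluate each component's likelihood at the observed value:
  p_A = 0.0460876
  p_B = 0.0322501
Weight by the priors:
  P(Z=A)·p_A = 0.73 × 0.0460876 = 0.033644
  P(Z=B)·p_B = 0.27 × 0.0322501 = 0.00870752
Denominator: 0.033644 + 0.00870752 = 0.0423515
P(Subgroup A | 26.37 ng/mL) = 0.033644 / 0.0423515 ≈ 0.794

0.794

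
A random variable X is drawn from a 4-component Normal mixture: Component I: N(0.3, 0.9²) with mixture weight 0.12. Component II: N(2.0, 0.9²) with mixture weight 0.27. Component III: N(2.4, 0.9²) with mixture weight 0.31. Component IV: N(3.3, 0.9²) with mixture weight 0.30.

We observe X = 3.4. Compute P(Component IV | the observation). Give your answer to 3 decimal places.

P(component k | x) = w_k·f_k(x) / marginal(x), where marginal(x) = Σ_j w_j·f_j(x).
Component likelihoods at x = 3.4:
  p_I = (1/(0.9·√(2π)))·exp(−(3.4−0.3)²/(2·0.9²)) = 0.443269·exp(-5.93210) = 0.00117595
  p_II = (1/(0.9·√(2π)))·exp(−(3.4−2.0)²/(2·0.9²)) = 0.443269·exp(-1.20988) = 0.132198
  p_III = (1/(0.9·√(2π)))·exp(−(3.4−2.4)²/(2·0.9²)) = 0.443269·exp(-0.61728) = 0.239103
  p_IV = (1/(0.9·√(2π)))·exp(−(3.4−3.3)²/(2·0.9²)) = 0.443269·exp(-0.00617) = 0.440541
Weight by the priors:
  w_I·p_I = 0.12 × 0.00117595 = 0.000141114
  w_II·p_II = 0.27 × 0.132198 = 0.0356935
  w_III·p_III = 0.31 × 0.239103 = 0.0741218
  w_IV·p_IV = 0.30 × 0.440541 = 0.132162
Marginal: 0.000141114 + 0.0356935 + 0.0741218 + 0.132162 = 0.242119
Responsibility of Component IV: 0.132162 / 0.242119 ≈ 0.546

0.546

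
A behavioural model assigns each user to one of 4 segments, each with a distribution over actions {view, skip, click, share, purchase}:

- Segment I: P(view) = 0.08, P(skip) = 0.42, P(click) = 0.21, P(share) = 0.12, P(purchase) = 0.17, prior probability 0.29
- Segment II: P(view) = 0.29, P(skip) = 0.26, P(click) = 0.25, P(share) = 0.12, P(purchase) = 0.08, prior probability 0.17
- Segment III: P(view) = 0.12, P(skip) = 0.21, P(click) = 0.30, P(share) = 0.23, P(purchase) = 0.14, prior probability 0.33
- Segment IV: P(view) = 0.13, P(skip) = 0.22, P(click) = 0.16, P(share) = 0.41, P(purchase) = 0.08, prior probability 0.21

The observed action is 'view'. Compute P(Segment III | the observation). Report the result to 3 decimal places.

The responsibility of component k is w_k f_k(x) divided by Σ_j w_j f_j(x).
Evaluate each component's likelihood at the observed value:
  p_I = 0.08
  p_II = 0.29
  p_III = 0.12
  p_IV = 0.13
Weight by the priors:
  w_I·p_I = 0.29 × 0.08 = 0.0232
  w_II·p_II = 0.17 × 0.29 = 0.0493
  w_III·p_III = 0.33 × 0.12 = 0.0396
  w_IV·p_IV = 0.21 × 0.13 = 0.0273
Sum: 0.0232 + 0.0493 + 0.0396 + 0.0273 = 0.1394
P(Segment III | 'view') = 0.0396 / 0.1394 ≈ 0.284

0.284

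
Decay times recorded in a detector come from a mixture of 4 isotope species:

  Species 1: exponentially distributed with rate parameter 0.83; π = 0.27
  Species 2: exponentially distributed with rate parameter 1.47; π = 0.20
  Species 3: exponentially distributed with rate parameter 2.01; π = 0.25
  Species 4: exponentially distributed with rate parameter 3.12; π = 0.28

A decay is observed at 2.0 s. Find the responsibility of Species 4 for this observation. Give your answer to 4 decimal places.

0.0247

The responsibility of component k is π_k f_k(x) divided by Σ_j π_j f_j(x).
Component likelihoods at x = 2.0 s:
  L_1 = 0.83·e^(−0.83·2.0) = 0.83·e^(−1.6600) = 0.157815
  L_2 = 1.47·e^(−1.47·2.0) = 1.47·e^(−2.9400) = 0.0777126
  L_3 = 2.01·e^(−2.01·2.0) = 2.01·e^(−4.0200) = 0.0360855
  L_4 = 3.12·e^(−3.12·2.0) = 3.12·e^(−6.2400) = 0.00608355
Multiply by the mixture weights:
  π_1·L_1 = 0.27 × 0.157815 = 0.0426101
  π_2·L_2 = 0.20 × 0.0777126 = 0.0155425
  π_3·L_3 = 0.25 × 0.0360855 = 0.00902136
  π_4·L_4 = 0.28 × 0.00608355 = 0.00170339
Denominator: 0.0426101 + 0.0155425 + 0.00902136 + 0.00170339 = 0.0688774
Responsibility of Species 4: 0.00170339 / 0.0688774 ≈ 0.0247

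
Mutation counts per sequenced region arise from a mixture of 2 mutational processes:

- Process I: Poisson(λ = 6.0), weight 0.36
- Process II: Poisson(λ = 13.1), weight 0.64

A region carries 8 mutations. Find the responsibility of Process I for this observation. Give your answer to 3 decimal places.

0.569

Apply Bayes' rule: the posterior for each component is proportional to its prior times its likelihood at x.
Evaluate each component's likelihood at the observed value:
  p_I = 0.103258
  p_II = 0.0439939
Unnormalised posteriors:
  π_I·p_I = 0.36 × 0.103258 = 0.0371728
  π_II·p_II = 0.64 × 0.0439939 = 0.0281561
Normaliser: 0.0371728 + 0.0281561 = 0.0653289
P(Process I | the observation) = 0.0371728 / 0.0653289 ≈ 0.569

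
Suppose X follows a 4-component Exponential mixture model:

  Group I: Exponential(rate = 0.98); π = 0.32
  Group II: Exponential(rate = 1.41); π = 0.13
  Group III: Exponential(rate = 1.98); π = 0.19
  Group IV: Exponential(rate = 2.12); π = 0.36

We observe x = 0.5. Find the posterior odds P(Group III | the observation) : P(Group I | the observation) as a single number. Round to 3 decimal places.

0.728

Posterior odds = (π_i f_i(x)) / (π_j f_j(x)); the normalising sum cancels.
Component likelihoods at x = 0.5:
  f_I = 0.98·e^(−0.98·0.5) = 0.98·e^(−0.4900) = 0.600374
  f_II = 1.41·e^(−1.41·0.5) = 1.41·e^(−0.7050) = 0.696693
  f_III = 1.98·e^(−1.98·0.5) = 1.98·e^(−0.9900) = 0.735722
  f_IV = 2.12·e^(−2.12·0.5) = 2.12·e^(−1.0600) = 0.734486
0.139787 / 0.19212 ≈ 0.728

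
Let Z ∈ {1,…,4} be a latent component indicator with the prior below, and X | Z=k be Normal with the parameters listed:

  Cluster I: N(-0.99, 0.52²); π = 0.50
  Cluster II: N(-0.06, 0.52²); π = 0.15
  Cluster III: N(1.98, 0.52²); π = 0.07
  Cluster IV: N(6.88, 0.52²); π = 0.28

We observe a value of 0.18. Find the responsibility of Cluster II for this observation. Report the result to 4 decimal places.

0.7714

Apply Bayes' rule: the posterior for each component is proportional to its prior times its likelihood at x.
Component likelihoods at x = 0.18:
  p_I = 0.0610378
  p_II = 0.689685
  p_III = 0.00191864
  p_IV = 6.84816e-37
Weight by the priors:
  π_I·p_I = 0.50 × 0.0610378 = 0.0305189
  π_II·p_II = 0.15 × 0.689685 = 0.103453
  π_III·p_III = 0.07 × 0.00191864 = 0.000134305
  π_IV·p_IV = 0.28 × 6.84816e-37 = 1.91748e-37
Evidence: 0.0305189 + 0.103453 + 0.000134305 + 1.91748e-37 = 0.134106
P(Cluster II | x) = 0.103453 / 0.134106 ≈ 0.7714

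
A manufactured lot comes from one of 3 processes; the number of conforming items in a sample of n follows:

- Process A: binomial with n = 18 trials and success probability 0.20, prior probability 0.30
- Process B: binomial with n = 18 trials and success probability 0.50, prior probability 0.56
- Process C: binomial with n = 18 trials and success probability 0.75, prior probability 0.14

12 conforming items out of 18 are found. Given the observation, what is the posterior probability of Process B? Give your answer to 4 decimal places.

0.6636

The responsibility of component k is π_k f_k(x) divided by Σ_j π_j f_j(x).
Binomial probabilities:
  L_A = 1.99329e-05
  L_B = 0.070816
  L_C = 0.143564
Prior × likelihood for each component:
  π_A·L_A = 0.30 × 1.99329e-05 = 5.97988e-06
  π_B·L_B = 0.56 × 0.070816 = 0.039657
  π_C·L_C = 0.14 × 0.143564 = 0.020099
Evidence: 5.97988e-06 + 0.039657 + 0.020099 = 0.059762
P(Process B | the observation) ≈ 0.6636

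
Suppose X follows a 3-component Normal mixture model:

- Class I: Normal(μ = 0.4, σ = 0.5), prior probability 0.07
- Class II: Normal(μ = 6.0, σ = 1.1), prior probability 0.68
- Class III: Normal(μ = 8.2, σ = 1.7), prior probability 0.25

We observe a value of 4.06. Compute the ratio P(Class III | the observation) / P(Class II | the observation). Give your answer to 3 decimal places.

The posterior odds equal the prior odds times the likelihood ratio: (P(Z=i)/P(Z=j))·(f_i(x)/f_j(x)).
Component likelihoods at x = 4.06:
  p_I = (1/(0.5·√(2π)))·exp(−(4.06−0.4)²/(2·0.5²)) = 0.797885·exp(-26.79120) = 1.84786e-12
  p_II = (1/(1.1·√(2π)))·exp(−(4.06−6.0)²/(2·1.1²)) = 0.362675·exp(-1.55521) = 0.0765772
  p_III = (1/(1.7·√(2π)))·exp(−(4.06−8.2)²/(2·1.7²)) = 0.234672·exp(-2.96533) = 0.0120958
Posterior odds = (P(Z=III)·p_III) / (P(Z=II)·p_II) = (0.25·0.0120958) / (0.68·0.0765772) = 0.00302395 / 0.0520725 ≈ 0.058

0.058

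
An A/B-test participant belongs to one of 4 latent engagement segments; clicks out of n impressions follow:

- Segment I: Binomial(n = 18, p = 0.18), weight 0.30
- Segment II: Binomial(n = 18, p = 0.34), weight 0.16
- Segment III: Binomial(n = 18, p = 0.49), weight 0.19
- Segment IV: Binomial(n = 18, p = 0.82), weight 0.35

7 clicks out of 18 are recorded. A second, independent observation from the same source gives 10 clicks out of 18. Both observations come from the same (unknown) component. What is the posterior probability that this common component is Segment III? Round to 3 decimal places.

0.815

Posterior ∝ prior × likelihood, so P(k | x) ∝ w_k f_k(x); normalise over all components.
Since both observations come from the same component, the likelihood for component k is f_k(x₁)·f_k(x₂).
  L_I = [C(18,7)·0.18^7·0.82^11 = 31824·6.1222e-06·0.112707 = 0.0219591] × [0.000319369] = 7.01307e-06
  L_II = [C(18,7)·0.34^7·0.66^11 = 31824·0.000525234·0.010351 = 0.173018] × [0.0325236] = 0.00562715
  L_III = [C(18,7)·0.49^7·0.51^11 = 31824·0.00678223·0.000607116 = 0.131039] × [0.159801] = 0.0209401
  L_IV = [C(18,7)·0.82^7·0.18^11 = 31824·0.249285·6.42684e-09 = 5.09858e-05] × [0.0066279] = 3.37929e-07
Unnormalised posteriors:
  w_I·L_I = 0.30 × 7.01307e-06 = 2.10392e-06
  w_II·L_II = 0.16 × 0.00562715 = 0.000900344
  w_III·L_III = 0.19 × 0.0209401 = 0.00397862
  w_IV·L_IV = 0.35 × 3.37929e-07 = 1.18275e-07
Evidence: 2.10392e-06 + 0.000900344 + 0.00397862 + 1.18275e-07 = 0.00488119
So the posterior for Segment III is 0.00397862 / 0.00488119 ≈ 0.815.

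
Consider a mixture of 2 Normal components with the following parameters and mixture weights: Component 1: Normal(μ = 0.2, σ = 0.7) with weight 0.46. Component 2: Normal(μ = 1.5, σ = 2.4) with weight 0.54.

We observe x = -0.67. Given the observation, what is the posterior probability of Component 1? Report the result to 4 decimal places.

Apply Bayes' rule: the posterior for each component is proportional to its prior times its likelihood at x.
Normal densities:
  f_1 = 0.263261
  f_2 = 0.110453
Multiply by the mixture weights:
  w_1·f_1 = 0.46 × 0.263261 = 0.1211
  w_2·f_2 = 0.54 × 0.110453 = 0.0596446
Sum: 0.1211 + 0.0596446 = 0.180744
P(Component 1 | the observation) ≈ 0.6700

0.6700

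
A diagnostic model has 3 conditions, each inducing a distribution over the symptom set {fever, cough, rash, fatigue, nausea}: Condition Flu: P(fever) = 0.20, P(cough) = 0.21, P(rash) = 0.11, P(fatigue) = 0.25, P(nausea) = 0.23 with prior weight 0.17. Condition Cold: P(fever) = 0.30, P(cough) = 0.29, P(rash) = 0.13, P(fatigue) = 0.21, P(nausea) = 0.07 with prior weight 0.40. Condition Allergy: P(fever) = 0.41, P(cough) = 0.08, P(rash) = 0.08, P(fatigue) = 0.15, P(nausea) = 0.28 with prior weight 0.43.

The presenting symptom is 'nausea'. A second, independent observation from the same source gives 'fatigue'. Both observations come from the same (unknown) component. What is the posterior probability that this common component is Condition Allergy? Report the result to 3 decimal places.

0.536

Posterior ∝ prior × likelihood, so P(k | x) ∝ π_k f_k(x); normalise over all components.
Since both observations come from the same component, the likelihood for component k is f_k(x₁)·f_k(x₂).
  f_Flu = [0.23] × [0.25] = 0.0575
  f_Cold = [0.07] × [0.21] = 0.0147
  f_Allergy = [0.28] × [0.15] = 0.042
Multiply by the mixture weights:
  π_Flu·f_Flu = 0.17 × 0.0575 = 0.009775
  π_Cold·f_Cold = 0.40 × 0.0147 = 0.00588
  π_Allergy·f_Allergy = 0.43 × 0.042 = 0.01806
Sum: 0.009775 + 0.00588 + 0.01806 = 0.033715
P(Condition Allergy | x) ≈ 0.536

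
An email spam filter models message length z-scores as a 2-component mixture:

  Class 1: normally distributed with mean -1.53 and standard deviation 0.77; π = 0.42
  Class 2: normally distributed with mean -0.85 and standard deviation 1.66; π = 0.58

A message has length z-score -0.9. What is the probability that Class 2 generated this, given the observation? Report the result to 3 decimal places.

P(component k | x) = π_k·f_k(x) / marginal(x), where marginal(x) = Σ_j π_j·f_j(x).
Component likelihoods at x = -0.9:
  p_1 = (1/(0.77·√(2π)))·exp(−(-0.9−-1.53)²/(2·0.77²)) = 0.518107·exp(-0.33471) = 0.370729
  p_2 = (1/(1.66·√(2π)))·exp(−(-0.9−-0.85)²/(2·1.66²)) = 0.240327·exp(-0.00045) = 0.240218
Unnormalised posteriors:
  π_1·p_1 = 0.42 × 0.370729 = 0.155706
  π_2·p_2 = 0.58 × 0.240218 = 0.139326
Denominator: 0.155706 + 0.139326 = 0.295032
So the posterior for Class 2 is 0.139326 / 0.295032 ≈ 0.472.

0.472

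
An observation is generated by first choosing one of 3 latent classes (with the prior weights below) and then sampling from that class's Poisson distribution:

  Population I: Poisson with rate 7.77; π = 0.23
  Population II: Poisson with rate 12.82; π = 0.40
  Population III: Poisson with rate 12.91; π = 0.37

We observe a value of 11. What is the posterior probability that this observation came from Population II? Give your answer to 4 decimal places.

P(component k | x) = π_k·f_k(x) / marginal(x), where marginal(x) = Σ_j π_j·f_j(x).
Evaluate each component's likelihood at the observed value:
  f_I = e^(−7.77)·7.77^11/11! = 0.0659185
  f_II = e^(−12.82)·12.82^11/11! = 0.104221
  f_III = e^(−12.91)·12.91^11/11! = 0.102871
Unnormalised posteriors:
  π_I·f_I = 0.23 × 0.0659185 = 0.0151613
  π_II·f_II = 0.40 × 0.104221 = 0.0416886
  π_III·f_III = 0.37 × 0.102871 = 0.0380621
Marginal: 0.0151613 + 0.0416886 + 0.0380621 = 0.094912
P(Population II | x) ≈ 0.4392

0.4392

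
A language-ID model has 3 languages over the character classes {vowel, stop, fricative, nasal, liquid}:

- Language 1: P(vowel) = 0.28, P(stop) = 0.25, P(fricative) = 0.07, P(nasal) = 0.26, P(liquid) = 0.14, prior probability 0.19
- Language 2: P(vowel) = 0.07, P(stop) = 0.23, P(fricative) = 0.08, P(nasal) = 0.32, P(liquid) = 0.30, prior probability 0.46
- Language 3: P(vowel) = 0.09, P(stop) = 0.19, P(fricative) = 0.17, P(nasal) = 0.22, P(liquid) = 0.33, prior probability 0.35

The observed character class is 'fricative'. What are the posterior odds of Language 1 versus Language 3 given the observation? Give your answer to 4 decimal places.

0.2235

Posterior odds = (w_i f_i(x)) / (w_j f_j(x)); the normalising sum cancels.
Categorical probabilities:
  p_1 = 0.07
  p_2 = 0.08
  p_3 = 0.17
Odds = (0.19/0.35) × (0.07/0.17) = 0.542857 × 0.411765 ≈ 0.2235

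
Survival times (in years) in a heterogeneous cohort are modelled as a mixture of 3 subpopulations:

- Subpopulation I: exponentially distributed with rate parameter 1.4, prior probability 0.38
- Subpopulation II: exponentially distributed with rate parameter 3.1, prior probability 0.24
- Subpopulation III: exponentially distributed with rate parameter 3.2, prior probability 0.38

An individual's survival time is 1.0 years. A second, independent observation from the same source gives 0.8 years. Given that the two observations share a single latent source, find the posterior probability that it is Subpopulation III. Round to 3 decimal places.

0.152

Apply Bayes' rule: the posterior for each component is proportional to its prior times its likelihood at x.
Since both observations come from the same component, the likelihood for component k is f_k(x₁)·f_k(x₂).
  f_I = [1.4·e^(−1.4·1.0) = 1.4·e^(−1.4000) = 0.345236] × [0.456792] = 0.157701
  f_II = [3.1·e^(−3.1·1.0) = 3.1·e^(−3.1000) = 0.139653] × [0.259604] = 0.0362544
  f_III = [3.2·e^(−3.2·1.0) = 3.2·e^(−3.2000) = 0.130439] × [0.247375] = 0.0322674
Prior × likelihood for each component:
  P(Z=I)·f_I = 0.38 × 0.157701 = 0.0599263
  P(Z=II)·f_II = 0.24 × 0.0362544 = 0.00870105
  P(Z=III)·f_III = 0.38 × 0.0322674 = 0.0122616
Evidence: 0.0599263 + 0.00870105 + 0.0122616 = 0.080889
So the posterior for Subpopulation III is 0.0122616 / 0.080889 ≈ 0.152.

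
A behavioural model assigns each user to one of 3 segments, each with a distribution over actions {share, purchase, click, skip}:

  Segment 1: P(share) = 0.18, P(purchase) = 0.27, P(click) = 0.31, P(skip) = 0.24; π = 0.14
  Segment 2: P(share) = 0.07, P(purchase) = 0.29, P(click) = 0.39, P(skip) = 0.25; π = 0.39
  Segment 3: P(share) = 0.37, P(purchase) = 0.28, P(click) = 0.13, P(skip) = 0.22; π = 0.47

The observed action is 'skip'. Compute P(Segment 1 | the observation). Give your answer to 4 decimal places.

The responsibility of component k is π_k f_k(x) divided by Σ_j π_j f_j(x).
Component likelihoods at x = 'skip':
  p_1 = P(skip | comp) = 0.24
  p_2 = P(skip | comp) = 0.25
  p_3 = P(skip | comp) = 0.22
Multiply by the mixture weights:
  π_1·p_1 = 0.14 × 0.24 = 0.0336
  π_2·p_2 = 0.39 × 0.25 = 0.0975
  π_3·p_3 = 0.47 × 0.22 = 0.1034
Normaliser: 0.0336 + 0.0975 + 0.1034 = 0.2345
P(Segment 1 | 'skip') ≈ 0.1433

0.1433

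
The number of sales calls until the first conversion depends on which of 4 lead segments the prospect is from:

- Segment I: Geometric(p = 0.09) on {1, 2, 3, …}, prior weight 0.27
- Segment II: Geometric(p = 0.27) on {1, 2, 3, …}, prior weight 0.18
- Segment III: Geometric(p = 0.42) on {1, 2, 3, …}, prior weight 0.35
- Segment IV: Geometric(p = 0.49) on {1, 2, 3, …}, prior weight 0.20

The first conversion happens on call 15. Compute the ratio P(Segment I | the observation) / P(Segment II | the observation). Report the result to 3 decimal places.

Only the two components matter; the odds are (π_i f_i(x)) / (π_j f_j(x)).
Geometric probabilities:
  f_I = 0.0240338
  f_II = 0.00329522
  f_III = 0.000204758
  f_IV = 3.9462e-05
Posterior odds = (π_I·f_I) / (π_II·f_II) = (0.27·0.0240338) / (0.18·0.00329522) = 0.00648912 / 0.000593139 ≈ 10.940

10.940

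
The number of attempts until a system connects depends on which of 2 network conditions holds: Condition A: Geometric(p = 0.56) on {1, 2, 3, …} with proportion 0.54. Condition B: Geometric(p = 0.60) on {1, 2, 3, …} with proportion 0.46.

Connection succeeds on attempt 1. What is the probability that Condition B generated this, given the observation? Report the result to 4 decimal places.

Apply Bayes' rule: the posterior for each component is proportional to its prior times its likelihood at x.
Evaluate each component's likelihood at the observed value:
  f_A = 0.56
  f_B = 0.6
Unnormalised posteriors:
  w_A·f_A = 0.54 × 0.56 = 0.3024
  w_B·f_B = 0.46 × 0.6 = 0.276
Evidence: 0.3024 + 0.276 = 0.5784
So the posterior for Condition B is 0.276 / 0.5784 ≈ 0.4772.

0.4772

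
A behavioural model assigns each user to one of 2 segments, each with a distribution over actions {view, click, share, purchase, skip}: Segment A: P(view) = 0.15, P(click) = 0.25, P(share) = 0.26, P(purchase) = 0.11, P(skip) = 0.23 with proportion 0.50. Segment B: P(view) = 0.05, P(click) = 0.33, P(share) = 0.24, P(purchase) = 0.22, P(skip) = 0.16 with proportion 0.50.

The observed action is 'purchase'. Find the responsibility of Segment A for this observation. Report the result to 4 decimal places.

0.3333

P(component k | x) = π_k·f_k(x) / marginal(x), where marginal(x) = Σ_j π_j·f_j(x).
Categorical probabilities:
  L_A = P(purchase | comp) = 0.11
  L_B = P(purchase | comp) = 0.22
Weight by the priors:
  π_A·L_A = 0.50 × 0.11 = 0.055
  π_B·L_B = 0.50 × 0.22 = 0.11
Denominator: 0.055 + 0.11 = 0.165
P(Segment A | x) ≈ 0.3333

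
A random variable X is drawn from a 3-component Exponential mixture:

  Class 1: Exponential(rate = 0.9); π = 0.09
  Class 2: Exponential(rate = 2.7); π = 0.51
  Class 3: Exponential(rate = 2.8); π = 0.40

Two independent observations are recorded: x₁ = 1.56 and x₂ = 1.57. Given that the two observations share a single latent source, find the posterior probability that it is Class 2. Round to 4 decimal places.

The responsibility of component k is w_k f_k(x) divided by Σ_j w_j f_j(x).
Since both observations come from the same component, the likelihood for component k is f_k(x₁)·f_k(x₂).
  p_1 = [0.9·e^(−0.9·1.56) = 0.9·e^(−1.4040) = 0.221051] × [0.219071] = 0.0484259
  p_2 = [2.7·e^(−2.7·1.56) = 2.7·e^(−4.2120) = 0.0400051] × [0.0389394] = 0.00155778
  p_3 = [2.8·e^(−2.8·1.56) = 2.8·e^(−4.3680) = 0.0354944] × [0.0345143] = 0.00122507
Prior × likelihood for each component:
  w_1·p_1 = 0.09 × 0.0484259 = 0.00435833
  w_2·p_2 = 0.51 × 0.00155778 = 0.000794465
  w_3·p_3 = 0.40 × 0.00122507 = 0.000490026
Denominator: 0.00435833 + 0.000794465 + 0.000490026 = 0.00564282
So the posterior for Class 2 is 0.000794465 / 0.00564282 ≈ 0.1408.

0.1408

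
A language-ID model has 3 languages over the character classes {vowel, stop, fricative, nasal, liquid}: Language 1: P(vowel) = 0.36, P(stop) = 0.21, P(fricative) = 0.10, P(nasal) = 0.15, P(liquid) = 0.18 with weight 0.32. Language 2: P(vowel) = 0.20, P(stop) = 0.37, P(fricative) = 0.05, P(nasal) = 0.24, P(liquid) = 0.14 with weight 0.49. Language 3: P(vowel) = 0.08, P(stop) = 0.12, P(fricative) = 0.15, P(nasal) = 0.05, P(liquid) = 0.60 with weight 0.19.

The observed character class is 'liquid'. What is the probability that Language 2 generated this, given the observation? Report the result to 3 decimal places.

0.286

By Bayes' theorem, P(k | x) = π_k f_k(x) / Σ_j π_j f_j(x).
Evaluate each component's likelihood at the observed value:
  f_1 = P(liquid | comp) = 0.18
  f_2 = P(liquid | comp) = 0.14
  f_3 = P(liquid | comp) = 0.60
Weight by the priors:
  π_1·f_1 = 0.32 × 0.18 = 0.0576
  π_2·f_2 = 0.49 × 0.14 = 0.0686
  π_3·f_3 = 0.19 × 0.6 = 0.114
Evidence: 0.0576 + 0.0686 + 0.114 = 0.2402
Responsibility of Language 2: 0.0686 / 0.2402 ≈ 0.286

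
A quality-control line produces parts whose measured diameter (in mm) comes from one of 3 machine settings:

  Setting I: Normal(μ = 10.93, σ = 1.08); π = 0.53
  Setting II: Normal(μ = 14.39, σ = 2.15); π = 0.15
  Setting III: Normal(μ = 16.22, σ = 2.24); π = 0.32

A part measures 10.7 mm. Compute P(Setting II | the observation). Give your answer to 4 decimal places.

The responsibility of component k is π_k f_k(x) divided by Σ_j π_j f_j(x).
Component likelihoods at x = 10.7 mm:
  p_I = (1/(1.08·√(2π)))·exp(−(10.7−10.93)²/(2·1.08²)) = 0.369391·exp(-0.02268) = 0.361109
  p_II = (1/(2.15·√(2π)))·exp(−(10.7−14.39)²/(2·2.15²)) = 0.185555·exp(-1.47281) = 0.0425441
  p_III = (1/(2.24·√(2π)))·exp(−(10.7−16.22)²/(2·2.24²)) = 0.178099·exp(-3.03635) = 0.00855049
Weight by the priors:
  π_I·p_I = 0.53 × 0.361109 = 0.191388
  π_II·p_II = 0.15 × 0.0425441 = 0.00638162
  π_III·p_III = 0.32 × 0.00855049 = 0.00273616
Sum: 0.191388 + 0.00638162 + 0.00273616 = 0.200505
Responsibility of Setting II: 0.00638162 / 0.200505 ≈ 0.0318

0.0318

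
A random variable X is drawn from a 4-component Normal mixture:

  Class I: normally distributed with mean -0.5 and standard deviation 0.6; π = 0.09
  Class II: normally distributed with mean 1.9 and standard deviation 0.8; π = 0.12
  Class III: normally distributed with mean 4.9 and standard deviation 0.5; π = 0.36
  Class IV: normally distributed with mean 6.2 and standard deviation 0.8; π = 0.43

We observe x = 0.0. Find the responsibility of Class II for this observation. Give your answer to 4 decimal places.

By Bayes' theorem, P(k | x) = π_k f_k(x) / Σ_j π_j f_j(x).
Normal densities:
  f_I = (1/(0.6·√(2π)))·exp(−(0.0−-0.5)²/(2·0.6²)) = 0.664904·exp(-0.34722) = 0.469853
  f_II = (1/(0.8·√(2π)))·exp(−(0.0−1.9)²/(2·0.8²)) = 0.498678·exp(-2.82031) = 0.0297149
  f_III = (1/(0.5·√(2π)))·exp(−(0.0−4.9)²/(2·0.5²)) = 0.797885·exp(-48.02000) = 1.1146e-21
  f_IV = (1/(0.8·√(2π)))·exp(−(0.0−6.2)²/(2·0.8²)) = 0.498678·exp(-30.03125) = 4.52287e-14
Prior × likelihood for each component:
  π_I·f_I = 0.09 × 0.469853 = 0.0422868
  π_II·f_II = 0.12 × 0.0297149 = 0.00356579
  π_III·f_III = 0.36 × 1.1146e-21 = 4.01256e-22
  π_IV·f_IV = 0.43 × 4.52287e-14 = 1.94483e-14
Denominator: 0.0422868 + 0.00356579 + 4.01256e-22 + 1.94483e-14 = 0.0458526
So the posterior for Class II is 0.00356579 / 0.0458526 ≈ 0.0778.

0.0778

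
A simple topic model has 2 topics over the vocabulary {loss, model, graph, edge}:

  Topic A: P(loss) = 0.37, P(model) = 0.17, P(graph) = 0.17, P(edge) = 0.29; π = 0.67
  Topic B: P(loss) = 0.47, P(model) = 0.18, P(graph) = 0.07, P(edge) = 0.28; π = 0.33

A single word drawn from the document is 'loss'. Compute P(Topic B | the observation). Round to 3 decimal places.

0.385

The responsibility of component k is P(Z=k) f_k(x) divided by Σ_j P(Z=j) f_j(x).
Evaluate each component's likelihood at the observed value:
  p_A = 0.37
  p_B = 0.47
Unnormalised posteriors:
  P(Z=A)·p_A = 0.67 × 0.37 = 0.2479
  P(Z=B)·p_B = 0.33 × 0.47 = 0.1551
Evidence: 0.2479 + 0.1551 = 0.403
So the posterior for Topic B is 0.1551 / 0.403 ≈ 0.385.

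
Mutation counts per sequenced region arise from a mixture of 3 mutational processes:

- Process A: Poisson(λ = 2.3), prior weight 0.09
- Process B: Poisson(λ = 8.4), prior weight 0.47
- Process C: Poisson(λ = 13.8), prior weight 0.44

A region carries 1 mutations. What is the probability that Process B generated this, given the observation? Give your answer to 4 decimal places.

0.0410

P(component k | x) = π_k·f_k(x) / marginal(x), where marginal(x) = Σ_j π_j·f_j(x).
Poisson probabilities:
  f_A = 0.230595
  f_B = 0.00188889
  f_C = 1.40157e-05
Unnormalised posteriors:
  π_A·f_A = 0.09 × 0.230595 = 0.0207536
  π_B·f_B = 0.47 × 0.00188889 = 0.000887776
  π_C·f_C = 0.44 × 1.40157e-05 = 6.16691e-06
Evidence: 0.0207536 + 0.000887776 + 6.16691e-06 = 0.0216475
P(Process B | data) ≈ 0.0410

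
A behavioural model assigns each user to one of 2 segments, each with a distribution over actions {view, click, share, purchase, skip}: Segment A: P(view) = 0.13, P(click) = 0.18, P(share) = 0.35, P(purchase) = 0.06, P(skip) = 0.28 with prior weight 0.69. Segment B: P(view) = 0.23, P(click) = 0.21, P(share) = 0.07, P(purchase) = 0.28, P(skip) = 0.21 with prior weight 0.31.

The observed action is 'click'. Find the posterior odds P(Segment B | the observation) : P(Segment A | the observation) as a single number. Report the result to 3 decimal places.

Since P(k|x) ∝ w_k f_k(x), the posterior odds are w_i f_i(x) / (w_j f_j(x)).
Evaluate each component's likelihood at the observed value:
  f_A = P(click | comp) = 0.18
  f_B = P(click | comp) = 0.21
Posterior odds = (w_B·f_B) / (w_A·f_A) = (0.31·0.21) / (0.69·0.18) = 0.0651 / 0.1242 ≈ 0.524

0.524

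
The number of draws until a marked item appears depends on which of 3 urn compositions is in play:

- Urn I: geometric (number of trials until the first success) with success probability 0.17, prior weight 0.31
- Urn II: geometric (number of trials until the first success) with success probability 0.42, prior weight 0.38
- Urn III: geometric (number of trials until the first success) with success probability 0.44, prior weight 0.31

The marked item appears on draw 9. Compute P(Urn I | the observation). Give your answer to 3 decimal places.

0.779

Posterior ∝ prior × likelihood, so P(k | x) ∝ π_k f_k(x); normalise over all components.
Geometric probabilities:
  f_I = 0.17·(1−0.17)^8 = 0.17·0.225229 = 0.038289
  f_II = 0.42·(1−0.42)^8 = 0.42·0.0128063 = 0.00537865
  f_III = 0.44·(1−0.44)^8 = 0.44·0.00967173 = 0.00425556
Unnormalised posteriors:
  π_I·f_I = 0.31 × 0.038289 = 0.0118696
  π_II·f_II = 0.38 × 0.00537865 = 0.00204389
  π_III·f_III = 0.31 × 0.00425556 = 0.00131922
Normaliser: 0.0118696 + 0.00204389 + 0.00131922 = 0.0152327
Responsibility of Urn I: 0.0118696 / 0.0152327 ≈ 0.779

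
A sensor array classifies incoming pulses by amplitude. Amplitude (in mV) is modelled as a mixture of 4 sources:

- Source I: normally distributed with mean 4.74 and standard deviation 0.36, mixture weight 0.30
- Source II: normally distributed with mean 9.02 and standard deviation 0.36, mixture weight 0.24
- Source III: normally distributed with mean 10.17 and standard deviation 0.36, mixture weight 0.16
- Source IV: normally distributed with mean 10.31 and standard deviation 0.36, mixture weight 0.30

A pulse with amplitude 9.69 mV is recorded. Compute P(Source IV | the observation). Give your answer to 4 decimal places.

0.3861

Posterior ∝ prior × likelihood, so P(k | x) ∝ P(Z=k) f_k(x); normalise over all components.
Component likelihoods at x = 9.69 mV:
  p_I = (1/(0.36·√(2π)))·exp(−(9.69−4.74)²/(2·0.36²)) = 1.108173·exp(-94.53125) = 9.77704e-42
  p_II = (1/(0.36·√(2π)))·exp(−(9.69−9.02)²/(2·0.36²)) = 1.108173·exp(-1.73187) = 0.196095
  p_III = (1/(0.36·√(2π)))·exp(−(9.69−10.17)²/(2·0.36²)) = 1.108173·exp(-0.88889) = 0.455584
  p_IV = (1/(0.36·√(2π)))·exp(−(9.69−10.31)²/(2·0.36²)) = 1.108173·exp(-1.48302) = 0.2515
Prior × likelihood for each component:
  P(Z=I)·p_I = 0.30 × 9.77704e-42 = 2.93311e-42
  P(Z=II)·p_II = 0.24 × 0.196095 = 0.0470629
  P(Z=III)·p_III = 0.16 × 0.455584 = 0.0728934
  P(Z=IV)·p_IV = 0.30 × 0.2515 = 0.07545
Denominator: 2.93311e-42 + 0.0470629 + 0.0728934 + 0.07545 = 0.195406
P(Source IV | x) ≈ 0.3861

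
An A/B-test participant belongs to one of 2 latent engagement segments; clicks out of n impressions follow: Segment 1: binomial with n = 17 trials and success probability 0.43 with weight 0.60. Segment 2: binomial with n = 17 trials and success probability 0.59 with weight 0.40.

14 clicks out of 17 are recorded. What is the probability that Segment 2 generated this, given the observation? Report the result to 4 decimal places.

0.9541

P(component k | x) = π_k·f_k(x) / marginal(x), where marginal(x) = Σ_j π_j·f_j(x).
Binomial probabilities:
  L_1 = 0.000930447
  L_2 = 0.0290261
Unnormalised posteriors:
  π_1·L_1 = 0.60 × 0.000930447 = 0.000558268
  π_2·L_2 = 0.40 × 0.0290261 = 0.0116104
Marginal: 0.000558268 + 0.0116104 = 0.0121687
P(Segment 2 | the observation) ≈ 0.9541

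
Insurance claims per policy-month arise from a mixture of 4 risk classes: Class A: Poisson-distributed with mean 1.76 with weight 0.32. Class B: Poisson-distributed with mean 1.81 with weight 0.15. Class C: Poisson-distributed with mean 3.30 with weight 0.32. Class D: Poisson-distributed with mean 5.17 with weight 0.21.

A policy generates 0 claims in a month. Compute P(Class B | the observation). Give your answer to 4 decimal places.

The responsibility of component k is w_k f_k(x) divided by Σ_j w_j f_j(x).
Poisson probabilities:
  L_A = e^(−1.76)·1.76^0/0! = 0.172045
  L_B = e^(−1.81)·1.81^0/0! = 0.163654
  L_C = e^(−3.30)·3.30^0/0! = 0.0368832
  L_D = e^(−5.17)·5.17^0/0! = 0.00568457
Multiply by the mixture weights:
  w_A·L_A = 0.32 × 0.172045 = 0.0550544
  w_B·L_B = 0.15 × 0.163654 = 0.0245481
  w_C·L_C = 0.32 × 0.0368832 = 0.0118026
  w_D·L_D = 0.21 × 0.00568457 = 0.00119376
Denominator: 0.0550544 + 0.0245481 + 0.0118026 + 0.00119376 = 0.0925988
So the posterior for Class B is 0.0245481 / 0.0925988 ≈ 0.2651.

0.2651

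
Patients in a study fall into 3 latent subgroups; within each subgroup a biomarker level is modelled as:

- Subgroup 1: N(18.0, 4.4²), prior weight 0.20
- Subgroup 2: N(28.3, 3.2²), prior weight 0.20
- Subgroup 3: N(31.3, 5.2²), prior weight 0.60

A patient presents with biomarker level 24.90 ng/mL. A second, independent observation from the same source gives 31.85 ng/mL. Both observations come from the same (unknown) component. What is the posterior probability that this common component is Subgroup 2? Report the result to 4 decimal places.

0.3667

P(component k | x) = P(Z=k)·f_k(x) / marginal(x), where marginal(x) = Σ_j P(Z=j)·f_j(x).
Since both observations come from the same component, the likelihood for component k is f_k(x₁)·f_k(x₂).
  f_1 = [0.0265125] × [0.00063962] = 1.69579e-05
  f_2 = [0.0708959] × [0.0673774] = 0.00477678
  f_3 = [0.0359727] × [0.0762917] = 0.00274442
Multiply by the mixture weights:
  P(Z=1)·f_1 = 0.20 × 1.69579e-05 = 3.39158e-06
  P(Z=2)·f_2 = 0.20 × 0.00477678 = 0.000955356
  P(Z=3)·f_3 = 0.60 × 0.00274442 = 0.00164665
Normaliser: 3.39158e-06 + 0.000955356 + 0.00164665 = 0.0026054
P(Subgroup 2 | x₁, x₂) = 0.000955356 / 0.0026054 ≈ 0.3667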